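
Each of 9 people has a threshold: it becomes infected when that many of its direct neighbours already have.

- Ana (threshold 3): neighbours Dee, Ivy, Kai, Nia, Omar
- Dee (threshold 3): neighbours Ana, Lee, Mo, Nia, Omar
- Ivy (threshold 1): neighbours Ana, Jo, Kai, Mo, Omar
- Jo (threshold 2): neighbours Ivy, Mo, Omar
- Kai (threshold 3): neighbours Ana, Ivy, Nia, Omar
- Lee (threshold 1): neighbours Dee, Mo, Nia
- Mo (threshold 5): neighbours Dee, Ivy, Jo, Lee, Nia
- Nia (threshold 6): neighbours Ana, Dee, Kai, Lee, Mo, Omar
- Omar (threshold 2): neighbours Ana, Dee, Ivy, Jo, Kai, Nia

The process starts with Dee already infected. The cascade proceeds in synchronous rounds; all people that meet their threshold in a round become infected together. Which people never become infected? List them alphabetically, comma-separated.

Round 1 — Dee becomes infected (initial).
Round 2 — checking thresholds:
  Ana: 1 of 5 neighbours < 3, below threshold.
  Lee: 1 of 3 neighbours ≥ 1, becomes infected.
  Mo: 1 of 5 neighbours < 5, below threshold.
  Nia: 1 of 6 neighbours < 6, below threshold.
  Omar: 1 of 6 neighbours < 2, below threshold.
Round 3 — no new infections; cascade stops.

Ana, Ivy, Jo, Kai, Mo, Nia, Omar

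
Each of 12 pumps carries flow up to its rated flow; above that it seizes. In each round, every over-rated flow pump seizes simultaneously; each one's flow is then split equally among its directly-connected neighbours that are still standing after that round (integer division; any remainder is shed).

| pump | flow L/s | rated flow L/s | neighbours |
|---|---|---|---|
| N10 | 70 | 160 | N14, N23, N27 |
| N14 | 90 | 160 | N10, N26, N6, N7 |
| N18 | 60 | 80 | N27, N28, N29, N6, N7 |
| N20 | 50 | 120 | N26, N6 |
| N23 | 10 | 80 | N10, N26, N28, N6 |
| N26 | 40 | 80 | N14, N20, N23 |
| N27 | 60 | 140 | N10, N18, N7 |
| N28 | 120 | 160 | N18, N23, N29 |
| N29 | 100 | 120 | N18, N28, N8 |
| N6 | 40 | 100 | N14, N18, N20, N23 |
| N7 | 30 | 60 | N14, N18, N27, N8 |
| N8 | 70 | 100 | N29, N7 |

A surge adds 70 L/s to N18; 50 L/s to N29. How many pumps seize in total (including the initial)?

12

Round 1 — N18 at 130 > 80; N29 at 150 > 120. N18, N29 seize.
  N18 sheds 130 L/s to N27, N28, N6, N7: 32 each (2 lost).
    N27: 60+32 = 92 ≤ 140
    N28: 120+32 = 152 ≤ 160
    N6: 40+32 = 72 ≤ 100
    N7: 30+32 = 62 > 60
  N29 sheds 150 L/s to N28, N8: 75 each.
    N28: 152+75 = 227 > 160
    N8: 70+75 = 145 > 100
Round 2 — N28, N7, N8 seize.
  N28 sheds 227 L/s to N23: 227 each.
    N23: 10+227 = 237 > 80
  N7 sheds 62 L/s to N14, N27: 31 each.
    N14: 90+31 = 121 ≤ 160
    N27: 92+31 = 123 ≤ 140
  N8 sheds 145 L/s: no online neighbours, lost.
Round 3 — N23 seizes.
  N23 sheds 237 L/s to N10, N26, N6: 79 each.
    N10: 70+79 = 149 ≤ 160
    N26: 40+79 = 119 > 80
    N6: 72+79 = 151 > 100
Round 4 — N26, N6 seize.
  N26 sheds 119 L/s to N14, N20: 59 each (1 lost).
    N14: 121+59 = 180 > 160
    N20: 50+59 = 109 ≤ 120
  N6 sheds 151 L/s to N14, N20: 75 each (1 lost).
    N14: 180+75 = 255 > 160
    N20: 109+75 = 184 > 120
Round 5 — N14, N20 seize.
  N14 sheds 255 L/s to N10: 255 each.
    N10: 149+255 = 404 > 160
  N20 sheds 184 L/s: no online neighbours, lost.
Round 6 — N10 seizes.
  N10 sheds 404 L/s to N27: 404 each.
    N27: 123+404 = 527 > 140
Round 7 — N27 seizes.
  N27 sheds 527 L/s: no online neighbours, lost.
No further seizures.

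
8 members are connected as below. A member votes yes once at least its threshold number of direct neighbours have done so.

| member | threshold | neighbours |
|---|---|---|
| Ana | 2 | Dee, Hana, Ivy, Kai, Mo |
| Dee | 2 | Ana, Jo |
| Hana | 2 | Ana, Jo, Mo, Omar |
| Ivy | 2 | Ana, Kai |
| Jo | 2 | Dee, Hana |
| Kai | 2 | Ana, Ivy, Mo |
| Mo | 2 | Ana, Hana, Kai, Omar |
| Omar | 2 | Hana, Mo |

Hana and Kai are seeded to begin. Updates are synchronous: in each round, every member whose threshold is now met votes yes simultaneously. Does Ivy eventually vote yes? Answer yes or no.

Round 1 — Hana, Kai vote yes (initial).
Round 2 — checking thresholds:
  Ana: 2 of 5 neighbours ≥ 2, votes yes.
  Ivy: 1 of 2 neighbours < 2, below threshold.
  Jo: 1 of 2 neighbours < 2, below threshold.
  Mo: 2 of 4 neighbours ≥ 2, votes yes.
  Omar: 1 of 2 neighbours < 2, below threshold.
Round 3 — checking thresholds:
  Dee: 1 of 2 neighbours < 2, below threshold.
  Ivy: 2 of 2 neighbours ≥ 2, votes yes.
  Jo: 1 of 2 neighbours < 2, below threshold.
  Omar: 2 of 2 neighbours ≥ 2, votes yes.
Round 4 — no new yes votes; cascade stops.

yes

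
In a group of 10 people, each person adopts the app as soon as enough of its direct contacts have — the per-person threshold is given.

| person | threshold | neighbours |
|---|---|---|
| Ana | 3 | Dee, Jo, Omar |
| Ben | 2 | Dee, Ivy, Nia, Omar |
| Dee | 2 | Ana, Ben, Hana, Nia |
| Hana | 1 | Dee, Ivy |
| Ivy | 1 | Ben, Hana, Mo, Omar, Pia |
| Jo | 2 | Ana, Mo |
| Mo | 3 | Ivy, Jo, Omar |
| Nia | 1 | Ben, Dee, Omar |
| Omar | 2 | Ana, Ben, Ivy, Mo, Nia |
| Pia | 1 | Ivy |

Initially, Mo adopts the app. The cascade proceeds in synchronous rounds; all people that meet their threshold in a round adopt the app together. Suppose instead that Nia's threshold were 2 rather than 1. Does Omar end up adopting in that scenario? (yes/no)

With Nia's threshold at 2:
Round 1 — Mo adopts the app (initial).
Round 2 — checking thresholds:
  Ivy: 1 of 5 neighbours ≥ 1, adopts the app.
  Jo: 1 of 2 neighbours < 2, holds.
  Omar: 1 of 5 neighbours < 2, holds.
Round 3 — checking thresholds:
  Ben: 1 of 4 neighbours < 2, holds.
  Hana: 1 of 2 neighbours ≥ 1, adopts the app.
  Jo: 1 of 2 neighbours < 2, holds.
  Omar: 2 of 5 neighbours ≥ 2, adopts the app.
  Pia: 1 of 1 neighbours ≥ 1, adopts the app.
Round 4 — checking thresholds:
  Ana: 1 of 3 neighbours < 3, holds.
  Ben: 2 of 4 neighbours ≥ 2, adopts the app.
  Dee: 1 of 4 neighbours < 2, holds.
  Jo: 1 of 2 neighbours < 2, holds.
  Nia: 1 of 3 neighbours < 2, holds.
Round 5 — checking thresholds:
  Ana: 1 of 3 neighbours < 3, holds.
  Dee: 2 of 4 neighbours ≥ 2, adopts the app.
  Jo: 1 of 2 neighbours < 2, holds.
  Nia: 2 of 3 neighbours ≥ 2, adopts the app.
Round 6 — no new adoptions; cascade stops.

yes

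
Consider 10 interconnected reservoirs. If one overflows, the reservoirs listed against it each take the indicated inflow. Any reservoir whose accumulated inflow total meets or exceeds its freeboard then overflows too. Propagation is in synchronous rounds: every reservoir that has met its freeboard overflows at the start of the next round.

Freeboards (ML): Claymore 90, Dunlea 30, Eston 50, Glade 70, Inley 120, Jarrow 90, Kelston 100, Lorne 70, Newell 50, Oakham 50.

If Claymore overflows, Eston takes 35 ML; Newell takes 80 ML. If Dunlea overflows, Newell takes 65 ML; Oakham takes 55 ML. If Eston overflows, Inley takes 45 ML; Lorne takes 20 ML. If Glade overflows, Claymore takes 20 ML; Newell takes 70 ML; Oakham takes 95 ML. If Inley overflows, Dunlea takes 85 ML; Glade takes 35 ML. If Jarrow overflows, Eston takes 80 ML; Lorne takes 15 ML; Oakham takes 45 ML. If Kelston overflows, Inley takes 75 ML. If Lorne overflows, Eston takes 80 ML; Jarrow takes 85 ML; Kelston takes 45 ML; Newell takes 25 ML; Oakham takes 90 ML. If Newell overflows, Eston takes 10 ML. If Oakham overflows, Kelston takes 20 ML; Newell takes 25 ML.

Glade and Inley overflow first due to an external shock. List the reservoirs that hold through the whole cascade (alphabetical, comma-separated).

Round 1 — Glade, Inley overflow (initial).
  Claymore: +20 → 20 < 90
  Dunlea: +85 → 85 ≥ 30
  Newell: +70 → 70 ≥ 50
  Oakham: +95 → 95 ≥ 50
Round 2 — Dunlea, Newell, Oakham overflow.
  Eston: +10 → 10 < 50
  Kelston: +20 → 20 < 100
No further overflows.

Claymore, Eston, Jarrow, Kelston, Lorne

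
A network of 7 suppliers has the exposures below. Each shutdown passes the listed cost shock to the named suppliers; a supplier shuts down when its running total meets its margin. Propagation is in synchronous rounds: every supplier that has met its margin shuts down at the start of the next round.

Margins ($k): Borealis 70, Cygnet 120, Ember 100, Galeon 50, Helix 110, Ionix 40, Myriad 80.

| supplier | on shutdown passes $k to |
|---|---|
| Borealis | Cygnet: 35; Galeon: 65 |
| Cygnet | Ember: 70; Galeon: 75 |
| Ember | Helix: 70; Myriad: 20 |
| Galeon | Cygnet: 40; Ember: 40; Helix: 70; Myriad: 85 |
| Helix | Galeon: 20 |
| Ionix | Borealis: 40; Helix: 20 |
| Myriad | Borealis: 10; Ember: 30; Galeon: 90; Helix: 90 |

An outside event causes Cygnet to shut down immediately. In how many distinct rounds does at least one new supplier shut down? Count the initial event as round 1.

Round 1 — Cygnet shuts down (initial).
  Ember: +70 → 70 < 100
  Galeon: +75 → 75 ≥ 50
Round 2 — Galeon shuts down.
  Ember: +40 → 110 ≥ 100
  Helix: +70 → 70 < 110
  Myriad: +85 → 85 ≥ 80
Round 3 — Ember, Myriad shut down.
  Borealis: +10 → 10 < 70
  Helix: +70+90 → 230 ≥ 110
Round 4 — Helix shuts down.
No further shutdowns.

4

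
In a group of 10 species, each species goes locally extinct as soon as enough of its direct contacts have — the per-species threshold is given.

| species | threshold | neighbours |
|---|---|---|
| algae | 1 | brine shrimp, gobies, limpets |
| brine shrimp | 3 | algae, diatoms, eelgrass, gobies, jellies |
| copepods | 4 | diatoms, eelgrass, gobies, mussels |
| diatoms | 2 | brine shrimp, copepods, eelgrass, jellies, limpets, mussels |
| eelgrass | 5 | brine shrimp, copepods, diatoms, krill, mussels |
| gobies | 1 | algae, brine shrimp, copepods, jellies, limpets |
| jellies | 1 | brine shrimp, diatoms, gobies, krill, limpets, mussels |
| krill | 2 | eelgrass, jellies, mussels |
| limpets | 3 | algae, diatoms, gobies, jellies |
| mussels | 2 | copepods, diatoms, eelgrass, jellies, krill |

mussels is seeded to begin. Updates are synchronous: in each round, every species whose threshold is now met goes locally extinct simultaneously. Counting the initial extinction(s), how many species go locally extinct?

Round 1 — mussels goes locally extinct (initial).
Round 2 — checking thresholds:
  copepods: 1 of 4 neighbours < 4, not yet.
  diatoms: 1 of 6 neighbours < 2, not yet.
  eelgrass: 1 of 5 neighbours < 5, not yet.
  jellies: 1 of 6 neighbours ≥ 1, goes locally extinct.
  krill: 1 of 3 neighbours < 2, not yet.
Round 3 — checking thresholds:
  brine shrimp: 1 of 5 neighbours < 3, not yet.
  copepods: 1 of 4 neighbours < 4, not yet.
  diatoms: 2 of 6 neighbours ≥ 2, goes locally extinct.
  eelgrass: 1 of 5 neighbours < 5, not yet.
  gobies: 1 of 5 neighbours ≥ 1, goes locally extinct.
  krill: 2 of 3 neighbours ≥ 2, goes locally extinct.
  limpets: 1 of 4 neighbours < 3, not yet.
Round 4 — checking thresholds:
  algae: 1 of 3 neighbours ≥ 1, goes locally extinct.
  brine shrimp: 3 of 5 neighbours ≥ 3, goes locally extinct.
  copepods: 3 of 4 neighbours < 4, not yet.
  eelgrass: 3 of 5 neighbours < 5, not yet.
  limpets: 3 of 4 neighbours ≥ 3, goes locally extinct.
Round 5 — no new extinctions; cascade stops.

8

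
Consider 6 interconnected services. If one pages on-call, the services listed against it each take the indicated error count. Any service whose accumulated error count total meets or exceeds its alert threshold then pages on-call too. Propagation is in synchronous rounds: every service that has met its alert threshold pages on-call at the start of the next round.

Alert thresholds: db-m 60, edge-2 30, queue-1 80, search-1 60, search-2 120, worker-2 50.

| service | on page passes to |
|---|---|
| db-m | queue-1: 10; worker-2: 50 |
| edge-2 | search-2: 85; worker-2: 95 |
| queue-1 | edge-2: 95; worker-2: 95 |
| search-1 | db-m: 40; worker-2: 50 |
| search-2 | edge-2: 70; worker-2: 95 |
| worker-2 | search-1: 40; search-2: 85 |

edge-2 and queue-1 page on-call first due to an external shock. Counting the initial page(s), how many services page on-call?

4

Round 1 — edge-2, queue-1 page on-call (initial).
  search-2: +85 → 85 < 120
  worker-2: +95+95 → 190 ≥ 50
Round 2 — worker-2 pages on-call.
  search-1: +40 → 40 < 60
  search-2: +85 → 170 ≥ 120
Round 3 — search-2 pages on-call.
No further pages.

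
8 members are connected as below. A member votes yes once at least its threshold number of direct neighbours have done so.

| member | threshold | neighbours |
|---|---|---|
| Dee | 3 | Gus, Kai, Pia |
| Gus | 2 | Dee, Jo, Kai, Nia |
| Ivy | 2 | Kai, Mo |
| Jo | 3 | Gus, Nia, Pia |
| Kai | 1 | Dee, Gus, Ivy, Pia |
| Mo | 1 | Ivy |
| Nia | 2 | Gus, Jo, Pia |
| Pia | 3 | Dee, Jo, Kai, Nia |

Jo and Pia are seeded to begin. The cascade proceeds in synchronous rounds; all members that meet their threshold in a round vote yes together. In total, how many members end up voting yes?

Round 1 — Jo, Pia vote yes (initial).
Round 2 — checking thresholds:
  Dee: 1 of 3 neighbours < 3, not yet.
  Gus: 1 of 4 neighbours < 2, not yet.
  Kai: 1 of 4 neighbours ≥ 1, votes yes.
  Nia: 2 of 3 neighbours ≥ 2, votes yes.
Round 3 — checking thresholds:
  Dee: 2 of 3 neighbours < 3, not yet.
  Gus: 3 of 4 neighbours ≥ 2, votes yes.
  Ivy: 1 of 2 neighbours < 2, not yet.
Round 4 — checking thresholds:
  Dee: 3 of 3 neighbours ≥ 3, votes yes.
  Ivy: 1 of 2 neighbours < 2, not yet.
Round 5 — no new yes votes; cascade stops.

6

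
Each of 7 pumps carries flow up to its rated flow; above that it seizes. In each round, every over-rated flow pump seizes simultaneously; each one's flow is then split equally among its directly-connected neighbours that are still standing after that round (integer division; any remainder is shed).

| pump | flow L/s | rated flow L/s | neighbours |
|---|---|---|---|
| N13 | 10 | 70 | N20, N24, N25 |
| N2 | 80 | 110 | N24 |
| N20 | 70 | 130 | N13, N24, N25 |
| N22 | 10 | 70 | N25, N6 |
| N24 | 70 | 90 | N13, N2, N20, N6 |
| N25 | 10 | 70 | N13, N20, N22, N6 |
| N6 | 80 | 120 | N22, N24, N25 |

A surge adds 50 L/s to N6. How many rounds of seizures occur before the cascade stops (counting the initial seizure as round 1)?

3

Round 1 — N6 at 130 > 120. N6 seizes.
  N6 sheds 130 L/s to N22, N24, N25: 43 each (1 lost).
    N22: 10+43 = 53 ≤ 70
    N24: 70+43 = 113 > 90
    N25: 10+43 = 53 ≤ 70
Round 2 — N24 seizes.
  N24 sheds 113 L/s to N13, N2, N20: 37 each (2 lost).
    N13: 10+37 = 47 ≤ 70
    N2: 80+37 = 117 > 110
    N20: 70+37 = 107 ≤ 130
Round 3 — N2 seizes.
  N2 sheds 117 L/s: no online neighbours, lost.
No further seizures.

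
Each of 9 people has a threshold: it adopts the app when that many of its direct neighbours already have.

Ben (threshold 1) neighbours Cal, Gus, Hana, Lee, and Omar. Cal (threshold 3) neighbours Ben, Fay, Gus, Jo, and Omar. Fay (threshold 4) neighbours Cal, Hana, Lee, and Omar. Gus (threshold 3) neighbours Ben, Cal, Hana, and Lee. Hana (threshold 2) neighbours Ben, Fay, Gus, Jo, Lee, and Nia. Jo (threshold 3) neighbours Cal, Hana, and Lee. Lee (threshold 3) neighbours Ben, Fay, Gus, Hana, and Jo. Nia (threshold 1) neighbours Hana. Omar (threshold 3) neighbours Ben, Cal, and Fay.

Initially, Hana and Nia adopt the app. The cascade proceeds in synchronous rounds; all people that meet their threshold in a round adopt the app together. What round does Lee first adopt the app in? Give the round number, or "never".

Round 1 — Hana, Nia adopt the app (initial).
Round 2 — checking thresholds:
  Ben: 1 of 5 neighbours ≥ 1, adopts the app.
  Fay: 1 of 4 neighbours < 4, not yet.
  Gus: 1 of 4 neighbours < 3, not yet.
  Jo: 1 of 3 neighbours < 3, not yet.
  Lee: 1 of 5 neighbours < 3, not yet.
Round 3 — no new adoptions; cascade stops.

never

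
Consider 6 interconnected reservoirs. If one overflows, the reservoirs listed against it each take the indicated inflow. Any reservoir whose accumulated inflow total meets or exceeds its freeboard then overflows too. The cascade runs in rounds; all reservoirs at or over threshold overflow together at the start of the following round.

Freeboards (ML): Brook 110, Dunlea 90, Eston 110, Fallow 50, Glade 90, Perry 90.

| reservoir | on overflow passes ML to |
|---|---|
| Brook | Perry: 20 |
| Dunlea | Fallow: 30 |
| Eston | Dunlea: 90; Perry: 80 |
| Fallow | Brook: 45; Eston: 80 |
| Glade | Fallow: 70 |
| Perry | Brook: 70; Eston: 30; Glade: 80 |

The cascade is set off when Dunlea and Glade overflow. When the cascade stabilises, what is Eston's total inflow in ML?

Round 1 — Dunlea, Glade overflow (initial).
  Fallow: +30+70 → 100 ≥ 50
Round 2 — Fallow overflows.
  Brook: +45 → 45 < 110
  Eston: +80 → 80 < 110
No further overflows.

80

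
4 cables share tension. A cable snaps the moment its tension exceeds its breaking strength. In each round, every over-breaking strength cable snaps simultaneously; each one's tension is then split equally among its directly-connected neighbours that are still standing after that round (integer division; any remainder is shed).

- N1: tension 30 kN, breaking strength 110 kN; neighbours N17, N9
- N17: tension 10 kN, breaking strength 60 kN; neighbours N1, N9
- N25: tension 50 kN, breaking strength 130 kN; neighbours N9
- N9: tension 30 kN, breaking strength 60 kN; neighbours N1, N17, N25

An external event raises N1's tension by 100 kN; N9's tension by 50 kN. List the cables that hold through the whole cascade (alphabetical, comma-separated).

Round 1 — N1 at 130 > 110; N9 at 80 > 60. N1, N9 snap.
  N1 sheds 130 kN to N17: 130 each.
    N17: 10+130 = 140 > 60
  N9 sheds 80 kN to N17, N25: 40 each.
    N17: 140+40 = 180 > 60
    N25: 50+40 = 90 ≤ 130
Round 2 — N17 snaps.
  N17 sheds 180 kN: no online neighbours, lost.
No further breaks.

N25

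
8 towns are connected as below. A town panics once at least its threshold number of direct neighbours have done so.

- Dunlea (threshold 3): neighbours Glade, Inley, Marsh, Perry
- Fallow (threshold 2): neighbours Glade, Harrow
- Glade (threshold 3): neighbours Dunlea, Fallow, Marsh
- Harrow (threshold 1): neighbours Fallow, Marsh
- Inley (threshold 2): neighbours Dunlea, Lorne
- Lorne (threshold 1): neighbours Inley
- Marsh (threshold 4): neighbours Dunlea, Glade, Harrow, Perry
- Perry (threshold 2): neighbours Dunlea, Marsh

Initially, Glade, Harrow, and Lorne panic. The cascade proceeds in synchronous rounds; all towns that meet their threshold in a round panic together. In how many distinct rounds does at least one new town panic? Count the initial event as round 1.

Round 1 — Glade, Harrow, Lorne panic (initial).
Round 2 — checking thresholds:
  Dunlea: 1 of 4 neighbours < 3, holds.
  Fallow: 2 of 2 neighbours ≥ 2, panics.
  Inley: 1 of 2 neighbours < 2, holds.
  Marsh: 2 of 4 neighbours < 4, holds.
Round 3 — no new panics; cascade stops.

2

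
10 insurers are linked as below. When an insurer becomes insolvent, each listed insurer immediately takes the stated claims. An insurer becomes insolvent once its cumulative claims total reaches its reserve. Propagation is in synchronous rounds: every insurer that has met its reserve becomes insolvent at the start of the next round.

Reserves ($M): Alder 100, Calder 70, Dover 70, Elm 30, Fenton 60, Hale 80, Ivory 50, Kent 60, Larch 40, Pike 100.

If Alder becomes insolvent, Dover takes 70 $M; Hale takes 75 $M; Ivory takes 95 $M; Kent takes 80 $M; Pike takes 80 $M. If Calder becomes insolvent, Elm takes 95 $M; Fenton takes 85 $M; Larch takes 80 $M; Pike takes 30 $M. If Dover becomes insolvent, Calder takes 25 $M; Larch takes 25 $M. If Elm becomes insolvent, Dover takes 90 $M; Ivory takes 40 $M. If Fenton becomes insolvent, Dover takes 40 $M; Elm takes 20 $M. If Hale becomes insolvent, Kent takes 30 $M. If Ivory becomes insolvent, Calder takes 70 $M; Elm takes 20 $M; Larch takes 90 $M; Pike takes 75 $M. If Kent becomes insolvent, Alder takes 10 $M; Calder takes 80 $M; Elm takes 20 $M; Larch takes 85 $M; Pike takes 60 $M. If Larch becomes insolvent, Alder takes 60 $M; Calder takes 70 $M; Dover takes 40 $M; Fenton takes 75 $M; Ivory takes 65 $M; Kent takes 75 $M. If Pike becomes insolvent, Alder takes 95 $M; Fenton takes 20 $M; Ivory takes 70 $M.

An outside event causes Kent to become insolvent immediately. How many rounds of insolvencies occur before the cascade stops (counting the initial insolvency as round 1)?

Round 1 — Kent becomes insolvent (initial).
  Alder: +10 → 10 < 100
  Calder: +80 → 80 ≥ 70
  Elm: +20 → 20 < 30
  Larch: +85 → 85 ≥ 40
  Pike: +60 → 60 < 100
Round 2 — Calder, Larch become insolvent.
  Alder: +60 → 70 < 100
  Dover: +40 → 40 < 70
  Elm: +95 → 115 ≥ 30
  Fenton: +85+75 → 160 ≥ 60
  Ivory: +65 → 65 ≥ 50
  Pike: +30 → 90 < 100
Round 3 — Elm, Fenton, Ivory become insolvent.
  Dover: +90+40 → 170 ≥ 70
  Pike: +75 → 165 ≥ 100
Round 4 — Dover, Pike become insolvent.
  Alder: +95 → 165 ≥ 100
Round 5 — Alder becomes insolvent.
  Hale: +75 → 75 < 80
No further insolvencies.

5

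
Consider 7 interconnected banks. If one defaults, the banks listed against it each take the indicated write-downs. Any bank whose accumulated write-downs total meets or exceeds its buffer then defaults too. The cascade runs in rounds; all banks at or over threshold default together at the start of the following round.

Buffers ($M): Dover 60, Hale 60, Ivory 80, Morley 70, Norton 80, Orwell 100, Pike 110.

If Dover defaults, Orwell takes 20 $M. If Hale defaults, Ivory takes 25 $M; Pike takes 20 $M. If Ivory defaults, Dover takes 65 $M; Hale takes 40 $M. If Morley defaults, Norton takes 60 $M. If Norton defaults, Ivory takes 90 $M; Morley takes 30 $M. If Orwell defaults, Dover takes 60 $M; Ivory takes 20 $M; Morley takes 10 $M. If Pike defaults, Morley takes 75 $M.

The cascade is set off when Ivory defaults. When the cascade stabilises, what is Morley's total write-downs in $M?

0

Round 1 — Ivory defaults (initial).
  Dover: +65 → 65 ≥ 60
  Hale: +40 → 40 < 60
Round 2 — Dover defaults.
  Orwell: +20 → 20 < 100
No further defaults.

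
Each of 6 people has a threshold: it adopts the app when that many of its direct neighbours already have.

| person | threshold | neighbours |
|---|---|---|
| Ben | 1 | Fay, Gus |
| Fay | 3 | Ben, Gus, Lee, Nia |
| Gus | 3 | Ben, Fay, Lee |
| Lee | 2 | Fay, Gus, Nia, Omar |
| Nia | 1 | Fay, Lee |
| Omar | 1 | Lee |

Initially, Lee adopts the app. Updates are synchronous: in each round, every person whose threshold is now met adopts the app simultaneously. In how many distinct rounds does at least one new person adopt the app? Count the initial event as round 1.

2

Round 1 — Lee adopts the app (initial).
Round 2 — checking thresholds:
  Fay: 1 of 4 neighbours < 3, not yet.
  Gus: 1 of 3 neighbours < 3, not yet.
  Nia: 1 of 2 neighbours ≥ 1, adopts the app.
  Omar: 1 of 1 neighbours ≥ 1, adopts the app.
Round 3 — no new adoptions; cascade stops.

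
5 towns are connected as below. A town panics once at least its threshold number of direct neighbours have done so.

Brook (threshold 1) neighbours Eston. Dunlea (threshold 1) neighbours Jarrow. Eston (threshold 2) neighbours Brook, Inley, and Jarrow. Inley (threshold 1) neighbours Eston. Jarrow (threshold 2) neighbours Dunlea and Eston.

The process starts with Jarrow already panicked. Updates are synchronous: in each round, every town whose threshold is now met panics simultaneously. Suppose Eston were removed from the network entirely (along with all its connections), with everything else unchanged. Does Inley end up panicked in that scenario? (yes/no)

With Eston removed:
Round 1 — Jarrow panics (initial).
Round 2 — checking thresholds:
  Dunlea: 1 of 1 neighbours ≥ 1, panics.
Round 3 — no new panics; cascade stops.

no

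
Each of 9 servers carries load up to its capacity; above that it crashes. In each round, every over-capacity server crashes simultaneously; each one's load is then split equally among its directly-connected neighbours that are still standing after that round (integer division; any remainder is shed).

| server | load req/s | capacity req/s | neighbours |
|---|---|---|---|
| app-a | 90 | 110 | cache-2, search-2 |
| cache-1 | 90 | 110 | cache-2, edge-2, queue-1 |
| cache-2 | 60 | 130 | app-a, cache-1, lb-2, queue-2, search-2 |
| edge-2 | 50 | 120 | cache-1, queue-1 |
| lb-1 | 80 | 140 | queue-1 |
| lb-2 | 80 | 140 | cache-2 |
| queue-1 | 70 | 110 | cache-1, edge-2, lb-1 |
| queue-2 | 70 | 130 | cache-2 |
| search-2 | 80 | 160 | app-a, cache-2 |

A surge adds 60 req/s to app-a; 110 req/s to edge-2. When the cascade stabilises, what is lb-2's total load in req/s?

125

Round 1 — app-a at 150 > 110; edge-2 at 160 > 120. app-a, edge-2 crash.
  app-a sheds 150 req/s to cache-2, search-2: 75 each.
    cache-2: 60+75 = 135 > 130
    search-2: 80+75 = 155 ≤ 160
  edge-2 sheds 160 req/s to cache-1, queue-1: 80 each.
    cache-1: 90+80 = 170 > 110
    queue-1: 70+80 = 150 > 110
Round 2 — cache-1, cache-2, queue-1 crash.
  cache-1 sheds 170 req/s: no online neighbours, lost.
  cache-2 sheds 135 req/s to lb-2, queue-2, search-2: 45 each.
    lb-2: 80+45 = 125 ≤ 140
    queue-2: 70+45 = 115 ≤ 130
    search-2: 155+45 = 200 > 160
  queue-1 sheds 150 req/s to lb-1: 150 each.
    lb-1: 80+150 = 230 > 140
Round 3 — lb-1, search-2 crash.
  lb-1 sheds 230 req/s: no online neighbours, lost.
  search-2 sheds 200 req/s: no online neighbours, lost.
No further crashes.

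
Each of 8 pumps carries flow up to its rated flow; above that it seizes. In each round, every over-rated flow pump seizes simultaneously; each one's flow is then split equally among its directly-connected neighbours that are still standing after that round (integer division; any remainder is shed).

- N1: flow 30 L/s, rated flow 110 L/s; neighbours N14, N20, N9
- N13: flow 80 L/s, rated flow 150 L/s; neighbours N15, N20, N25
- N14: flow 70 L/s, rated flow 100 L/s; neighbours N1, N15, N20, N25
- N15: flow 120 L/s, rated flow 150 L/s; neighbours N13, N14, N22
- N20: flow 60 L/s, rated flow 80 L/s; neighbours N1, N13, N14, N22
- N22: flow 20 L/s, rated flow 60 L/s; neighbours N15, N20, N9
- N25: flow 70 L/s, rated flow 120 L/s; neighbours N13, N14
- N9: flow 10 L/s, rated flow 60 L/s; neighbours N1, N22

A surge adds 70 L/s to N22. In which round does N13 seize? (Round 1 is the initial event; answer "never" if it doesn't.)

Round 1 — N22 at 90 > 60. N22 seizes.
  N22 sheds 90 L/s to N15, N20, N9: 30 each.
    N15: 120+30 = 150 ≤ 150
    N20: 60+30 = 90 > 80
    N9: 10+30 = 40 ≤ 60
Round 2 — N20 seizes.
  N20 sheds 90 L/s to N1, N13, N14: 30 each.
    N1: 30+30 = 60 ≤ 110
    N13: 80+30 = 110 ≤ 150
    N14: 70+30 = 100 ≤ 100
No further seizures.

never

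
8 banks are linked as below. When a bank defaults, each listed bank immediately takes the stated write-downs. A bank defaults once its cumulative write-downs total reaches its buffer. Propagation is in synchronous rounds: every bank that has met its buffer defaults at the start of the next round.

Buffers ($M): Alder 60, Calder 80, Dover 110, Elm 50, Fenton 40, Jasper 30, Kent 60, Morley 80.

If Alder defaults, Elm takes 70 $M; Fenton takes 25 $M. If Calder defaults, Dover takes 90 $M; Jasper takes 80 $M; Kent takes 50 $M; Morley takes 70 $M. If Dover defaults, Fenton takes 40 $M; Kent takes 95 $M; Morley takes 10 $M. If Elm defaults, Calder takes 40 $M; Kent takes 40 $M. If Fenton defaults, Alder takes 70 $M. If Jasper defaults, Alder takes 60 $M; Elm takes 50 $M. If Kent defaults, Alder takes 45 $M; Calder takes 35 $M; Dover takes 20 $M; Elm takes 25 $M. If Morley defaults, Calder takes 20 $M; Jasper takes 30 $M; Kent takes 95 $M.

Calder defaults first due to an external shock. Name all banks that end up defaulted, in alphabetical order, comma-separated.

Alder, Calder, Dover, Elm, Fenton, Jasper, Kent, Morley

Round 1 — Calder defaults (initial).
  Dover: +90 → 90 < 110
  Jasper: +80 → 80 ≥ 30
  Kent: +50 → 50 < 60
  Morley: +70 → 70 < 80
Round 2 — Jasper defaults.
  Alder: +60 → 60 ≥ 60
  Elm: +50 → 50 ≥ 50
Round 3 — Alder, Elm default.
  Fenton: +25 → 25 < 40
  Kent: +40 → 90 ≥ 60
Round 4 — Kent defaults.
  Dover: +20 → 110 ≥ 110
Round 5 — Dover defaults.
  Fenton: +40 → 65 ≥ 40
  Morley: +10 → 80 ≥ 80
Round 6 — Fenton, Morley default.
No further defaults.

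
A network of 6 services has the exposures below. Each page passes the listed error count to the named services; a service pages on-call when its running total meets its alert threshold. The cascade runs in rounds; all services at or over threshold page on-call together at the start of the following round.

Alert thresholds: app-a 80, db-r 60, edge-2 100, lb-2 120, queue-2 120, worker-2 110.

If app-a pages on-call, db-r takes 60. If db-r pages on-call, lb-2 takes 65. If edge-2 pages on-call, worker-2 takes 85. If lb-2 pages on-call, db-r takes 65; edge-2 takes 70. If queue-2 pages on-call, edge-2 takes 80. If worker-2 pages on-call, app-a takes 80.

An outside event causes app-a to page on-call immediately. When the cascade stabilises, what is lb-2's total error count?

65

Round 1 — app-a pages on-call (initial).
  db-r: +60 → 60 ≥ 60
Round 2 — db-r pages on-call.
  lb-2: +65 → 65 < 120
No further pages.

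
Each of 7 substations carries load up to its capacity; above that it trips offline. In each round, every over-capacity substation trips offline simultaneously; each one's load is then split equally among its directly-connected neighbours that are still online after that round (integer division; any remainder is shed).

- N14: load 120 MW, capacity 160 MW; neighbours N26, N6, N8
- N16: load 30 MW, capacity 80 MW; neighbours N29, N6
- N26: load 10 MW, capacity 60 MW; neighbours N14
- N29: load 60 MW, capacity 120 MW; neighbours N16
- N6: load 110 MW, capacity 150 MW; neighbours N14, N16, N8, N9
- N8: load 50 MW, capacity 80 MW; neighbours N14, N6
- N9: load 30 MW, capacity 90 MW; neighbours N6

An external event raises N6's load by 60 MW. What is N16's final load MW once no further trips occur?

72

Round 1 — N6 at 170 > 150. N6 trips offline.
  N6 sheds 170 MW to N14, N16, N8, N9: 42 each (2 lost).
    N14: 120+42 = 162 > 160
    N16: 30+42 = 72 ≤ 80
    N8: 50+42 = 92 > 80
    N9: 30+42 = 72 ≤ 90
Round 2 — N14, N8 trip offline.
  N14 sheds 162 MW to N26: 162 each.
    N26: 10+162 = 172 > 60
  N8 sheds 92 MW: no online neighbours, lost.
Round 3 — N26 trips offline.
  N26 sheds 172 MW: no online neighbours, lost.
No further trips.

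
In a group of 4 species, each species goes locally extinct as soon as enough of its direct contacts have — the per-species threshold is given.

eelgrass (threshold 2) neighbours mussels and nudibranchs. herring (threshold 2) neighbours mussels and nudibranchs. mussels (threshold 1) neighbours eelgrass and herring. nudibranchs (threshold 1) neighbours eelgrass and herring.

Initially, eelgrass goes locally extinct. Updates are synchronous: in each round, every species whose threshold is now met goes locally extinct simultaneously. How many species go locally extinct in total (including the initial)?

Round 1 — eelgrass goes locally extinct (initial).
Round 2 — checking thresholds:
  mussels: 1 of 2 neighbours ≥ 1, goes locally extinct.
  nudibranchs: 1 of 2 neighbours ≥ 1, goes locally extinct.
Round 3 — checking thresholds:
  herring: 2 of 2 neighbours ≥ 2, goes locally extinct.
Round 4 — no new extinctions; cascade stops.

4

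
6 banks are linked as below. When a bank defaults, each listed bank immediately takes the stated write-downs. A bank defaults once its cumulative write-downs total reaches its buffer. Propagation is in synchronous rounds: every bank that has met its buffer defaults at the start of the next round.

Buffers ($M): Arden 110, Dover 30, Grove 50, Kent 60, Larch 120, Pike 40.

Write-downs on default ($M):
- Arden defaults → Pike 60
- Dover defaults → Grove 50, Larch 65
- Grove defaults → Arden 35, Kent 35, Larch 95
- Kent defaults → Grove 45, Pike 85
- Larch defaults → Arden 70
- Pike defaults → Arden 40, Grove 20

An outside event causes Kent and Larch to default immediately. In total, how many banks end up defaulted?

5

Round 1 — Kent, Larch default (initial).
  Arden: +70 → 70 < 110
  Grove: +45 → 45 < 50
  Pike: +85 → 85 ≥ 40
Round 2 — Pike defaults.
  Arden: +40 → 110 ≥ 110
  Grove: +20 → 65 ≥ 50
Round 3 — Arden, Grove default.
No further defaults.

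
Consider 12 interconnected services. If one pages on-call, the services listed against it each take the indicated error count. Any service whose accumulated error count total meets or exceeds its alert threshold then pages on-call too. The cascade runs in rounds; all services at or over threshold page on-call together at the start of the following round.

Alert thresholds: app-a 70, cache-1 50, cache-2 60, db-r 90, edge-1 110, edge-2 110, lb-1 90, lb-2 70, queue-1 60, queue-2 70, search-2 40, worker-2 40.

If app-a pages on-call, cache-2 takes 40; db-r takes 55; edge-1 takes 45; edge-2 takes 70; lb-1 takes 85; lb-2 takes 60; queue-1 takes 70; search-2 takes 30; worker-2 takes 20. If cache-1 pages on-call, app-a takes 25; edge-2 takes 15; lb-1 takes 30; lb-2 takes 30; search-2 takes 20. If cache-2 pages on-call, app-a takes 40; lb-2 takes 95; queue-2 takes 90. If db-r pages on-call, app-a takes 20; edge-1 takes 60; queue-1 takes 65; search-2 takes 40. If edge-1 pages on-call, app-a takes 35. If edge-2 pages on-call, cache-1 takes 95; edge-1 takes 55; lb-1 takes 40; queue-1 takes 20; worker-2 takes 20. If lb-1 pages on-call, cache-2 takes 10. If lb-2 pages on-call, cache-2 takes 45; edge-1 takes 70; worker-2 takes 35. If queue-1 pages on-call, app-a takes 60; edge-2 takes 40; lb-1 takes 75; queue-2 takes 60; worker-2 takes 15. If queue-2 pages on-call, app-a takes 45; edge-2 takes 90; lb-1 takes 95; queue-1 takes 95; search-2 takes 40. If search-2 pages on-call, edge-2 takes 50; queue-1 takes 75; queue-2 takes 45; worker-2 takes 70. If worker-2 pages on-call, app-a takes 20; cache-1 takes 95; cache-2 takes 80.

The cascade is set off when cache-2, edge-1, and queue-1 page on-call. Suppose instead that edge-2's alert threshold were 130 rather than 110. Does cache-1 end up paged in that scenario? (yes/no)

With edge-2's alert threshold at 130:
Round 1 — cache-2, edge-1, queue-1 page on-call (initial).
  app-a: +40+35+60 → 135 ≥ 70
  edge-2: +40 → 40 < 130
  lb-1: +75 → 75 < 90
  lb-2: +95 → 95 ≥ 70
  queue-2: +90+60 → 150 ≥ 70
  worker-2: +15 → 15 < 40
Round 2 — app-a, lb-2, queue-2 page on-call.
  db-r: +55 → 55 < 90
  edge-2: +70+90 → 200 ≥ 130
  lb-1: +85+95 → 255 ≥ 90
  search-2: +30+40 → 70 ≥ 40
  worker-2: +20+35 → 70 ≥ 40
Round 3 — edge-2, lb-1, search-2, worker-2 page on-call.
  cache-1: +95+95 → 190 ≥ 50
Round 4 — cache-1 pages on-call.
No further pages.

yes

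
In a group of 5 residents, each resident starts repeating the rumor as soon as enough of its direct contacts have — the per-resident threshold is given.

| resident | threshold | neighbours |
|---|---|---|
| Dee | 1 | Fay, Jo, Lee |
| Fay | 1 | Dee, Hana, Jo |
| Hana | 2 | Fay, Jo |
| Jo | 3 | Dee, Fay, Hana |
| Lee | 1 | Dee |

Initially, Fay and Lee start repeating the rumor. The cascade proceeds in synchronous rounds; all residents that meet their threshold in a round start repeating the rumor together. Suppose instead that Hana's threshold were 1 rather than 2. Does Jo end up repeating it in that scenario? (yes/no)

With Hana's threshold at 1:
Round 1 — Fay, Lee start repeating the rumor (initial).
Round 2 — checking thresholds:
  Dee: 2 of 3 neighbours ≥ 1, starts repeating the rumor.
  Hana: 1 of 2 neighbours ≥ 1, starts repeating the rumor.
  Jo: 1 of 3 neighbours < 3, below threshold.
Round 3 — checking thresholds:
  Jo: 3 of 3 neighbours ≥ 3, starts repeating the rumor.
Round 4 — no new spreads; cascade stops.

yes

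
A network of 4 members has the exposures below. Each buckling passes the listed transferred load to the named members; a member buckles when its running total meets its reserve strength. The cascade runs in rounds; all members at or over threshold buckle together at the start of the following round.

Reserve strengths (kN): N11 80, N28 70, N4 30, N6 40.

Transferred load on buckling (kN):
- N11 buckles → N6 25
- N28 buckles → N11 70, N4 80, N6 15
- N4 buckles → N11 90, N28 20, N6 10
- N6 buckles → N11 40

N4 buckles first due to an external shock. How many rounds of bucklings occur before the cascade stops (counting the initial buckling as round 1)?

2

Round 1 — N4 buckles (initial).
  N11: +90 → 90 ≥ 80
  N28: +20 → 20 < 70
  N6: +10 → 10 < 40
Round 2 — N11 buckles.
  N6: +25 → 35 < 40
No further bucklings.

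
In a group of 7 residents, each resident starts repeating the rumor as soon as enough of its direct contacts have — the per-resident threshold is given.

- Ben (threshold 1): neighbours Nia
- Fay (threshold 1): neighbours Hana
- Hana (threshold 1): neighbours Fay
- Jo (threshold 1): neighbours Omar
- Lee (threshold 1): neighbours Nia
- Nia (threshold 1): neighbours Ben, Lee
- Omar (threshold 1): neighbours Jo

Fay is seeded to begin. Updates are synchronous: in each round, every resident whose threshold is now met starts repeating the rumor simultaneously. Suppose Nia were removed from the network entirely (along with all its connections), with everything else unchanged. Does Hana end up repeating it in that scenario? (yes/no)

With Nia removed:
Round 1 — Fay starts repeating the rumor (initial).
Round 2 — checking thresholds:
  Hana: 1 of 1 neighbours ≥ 1, starts repeating the rumor.
Round 3 — no new spreads; cascade stops.

yes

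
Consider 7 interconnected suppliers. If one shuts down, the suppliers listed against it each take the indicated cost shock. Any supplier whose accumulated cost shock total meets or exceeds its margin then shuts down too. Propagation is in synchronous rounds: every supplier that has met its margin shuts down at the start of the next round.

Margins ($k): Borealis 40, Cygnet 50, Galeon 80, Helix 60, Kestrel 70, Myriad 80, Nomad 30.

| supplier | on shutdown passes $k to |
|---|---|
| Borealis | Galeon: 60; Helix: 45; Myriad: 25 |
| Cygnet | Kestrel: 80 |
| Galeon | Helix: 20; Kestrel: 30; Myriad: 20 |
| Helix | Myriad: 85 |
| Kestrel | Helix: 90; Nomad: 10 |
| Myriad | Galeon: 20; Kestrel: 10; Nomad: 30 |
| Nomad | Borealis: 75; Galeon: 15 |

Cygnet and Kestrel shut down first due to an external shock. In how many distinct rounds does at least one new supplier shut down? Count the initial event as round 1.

Round 1 — Cygnet, Kestrel shut down (initial).
  Helix: +90 → 90 ≥ 60
  Nomad: +10 → 10 < 30
Round 2 — Helix shuts down.
  Myriad: +85 → 85 ≥ 80
Round 3 — Myriad shuts down.
  Galeon: +20 → 20 < 80
  Nomad: +30 → 40 ≥ 30
Round 4 — Nomad shuts down.
  Borealis: +75 → 75 ≥ 40
  Galeon: +15 → 35 < 80
Round 5 — Borealis shuts down.
  Galeon: +60 → 95 ≥ 80
Round 6 — Galeon shuts down.
No further shutdowns.

6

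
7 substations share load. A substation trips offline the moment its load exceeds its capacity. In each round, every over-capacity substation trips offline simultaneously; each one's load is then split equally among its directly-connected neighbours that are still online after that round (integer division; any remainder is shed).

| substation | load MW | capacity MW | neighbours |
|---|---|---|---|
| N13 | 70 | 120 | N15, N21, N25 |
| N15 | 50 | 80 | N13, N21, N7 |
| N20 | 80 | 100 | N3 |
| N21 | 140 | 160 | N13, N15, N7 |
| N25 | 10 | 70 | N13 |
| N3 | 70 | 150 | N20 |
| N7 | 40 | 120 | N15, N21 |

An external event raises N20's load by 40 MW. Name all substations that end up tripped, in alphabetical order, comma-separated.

N20, N3

Round 1 — N20 at 120 > 100. N20 trips offline.
  N20 sheds 120 MW to N3: 120 each.
    N3: 70+120 = 190 > 150
Round 2 — N3 trips offline.
  N3 sheds 190 MW: no online neighbours, lost.
No further trips.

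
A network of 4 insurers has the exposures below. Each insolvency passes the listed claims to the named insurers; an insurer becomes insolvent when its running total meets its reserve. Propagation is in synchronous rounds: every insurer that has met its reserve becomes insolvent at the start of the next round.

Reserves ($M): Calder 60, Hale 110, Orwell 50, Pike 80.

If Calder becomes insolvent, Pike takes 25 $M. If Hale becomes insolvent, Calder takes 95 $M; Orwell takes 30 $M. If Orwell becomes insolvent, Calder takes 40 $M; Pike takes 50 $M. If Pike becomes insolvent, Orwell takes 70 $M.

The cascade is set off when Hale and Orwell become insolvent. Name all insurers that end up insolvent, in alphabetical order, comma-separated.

Calder, Hale, Orwell

Round 1 — Hale, Orwell become insolvent (initial).
  Calder: +95+40 → 135 ≥ 60
  Pike: +50 → 50 < 80
Round 2 — Calder becomes insolvent.
  Pike: +25 → 75 < 80
No further insolvencies.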